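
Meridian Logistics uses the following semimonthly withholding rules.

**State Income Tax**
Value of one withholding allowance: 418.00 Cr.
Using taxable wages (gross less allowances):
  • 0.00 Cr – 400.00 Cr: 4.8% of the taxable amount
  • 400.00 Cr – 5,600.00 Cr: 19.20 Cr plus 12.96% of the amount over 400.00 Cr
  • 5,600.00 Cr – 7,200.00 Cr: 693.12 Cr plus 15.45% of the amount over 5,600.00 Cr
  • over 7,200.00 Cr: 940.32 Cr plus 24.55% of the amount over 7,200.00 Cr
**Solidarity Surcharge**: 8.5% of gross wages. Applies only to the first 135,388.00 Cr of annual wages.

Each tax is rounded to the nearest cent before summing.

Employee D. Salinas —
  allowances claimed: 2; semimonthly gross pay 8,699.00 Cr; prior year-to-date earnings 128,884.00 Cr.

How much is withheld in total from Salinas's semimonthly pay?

State Income Tax: taxable = 8,699.00 Cr − 2×418.00 Cr = 7,863.00 Cr
  940.32 Cr + 24.55% × (7,863.00 Cr − 7,200.00 Cr) = 940.32 Cr + 24.55% × 663.00 Cr = 1,103.09 Cr
Solidarity Surcharge: cap 135,388.00 Cr − YTD 128,884.00 Cr = 6,504.00 Cr subject; 8.5% × 6,504.00 Cr = 552.84 Cr
Total: 1,103.09 Cr + 552.84 Cr = 1,655.93 Cr

1,655.93 Cr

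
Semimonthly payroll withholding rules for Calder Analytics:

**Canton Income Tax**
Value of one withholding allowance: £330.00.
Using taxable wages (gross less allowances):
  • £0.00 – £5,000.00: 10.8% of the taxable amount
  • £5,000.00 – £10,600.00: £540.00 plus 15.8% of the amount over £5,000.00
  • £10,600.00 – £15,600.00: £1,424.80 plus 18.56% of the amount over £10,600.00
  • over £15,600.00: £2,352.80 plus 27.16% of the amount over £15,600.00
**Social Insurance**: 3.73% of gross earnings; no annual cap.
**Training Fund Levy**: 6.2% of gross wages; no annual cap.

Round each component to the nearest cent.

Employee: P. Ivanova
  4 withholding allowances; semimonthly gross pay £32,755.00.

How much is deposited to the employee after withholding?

£22,848.84

Canton Income Tax: taxable = £32,755.00 − 4×£330.00 = £31,435.00
  £2,352.80 + 27.16% × (£31,435.00 − £15,600.00) = £2,352.80 + 27.16% × £15,835.00 = £6,653.59
Social Insurance: 3.73% × £32,755.00 = £1,221.76
Training Fund Levy: 6.2% × £32,755.00 = £2,030.81
Total withheld: £6,653.59 + £1,221.76 + £2,030.81 = £9,906.16
Net pay: £32,755.00 − £9,906.16 = £22,848.84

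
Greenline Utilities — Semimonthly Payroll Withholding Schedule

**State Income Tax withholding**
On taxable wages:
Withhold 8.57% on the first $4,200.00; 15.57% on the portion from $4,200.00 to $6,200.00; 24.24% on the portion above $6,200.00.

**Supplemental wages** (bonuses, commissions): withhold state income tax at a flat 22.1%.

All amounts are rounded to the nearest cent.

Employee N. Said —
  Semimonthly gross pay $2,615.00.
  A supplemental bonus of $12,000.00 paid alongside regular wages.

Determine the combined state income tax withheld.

$2,876.11

State Income Tax: taxable = $2,615.00
  8.57% × $2,615.00 = $224.11
Supplemental (22.1% flat on bonus): 22.1% × $12,000.00 = $2,652.00
Total state income tax: $224.11 + $2,652.00 = $2,876.11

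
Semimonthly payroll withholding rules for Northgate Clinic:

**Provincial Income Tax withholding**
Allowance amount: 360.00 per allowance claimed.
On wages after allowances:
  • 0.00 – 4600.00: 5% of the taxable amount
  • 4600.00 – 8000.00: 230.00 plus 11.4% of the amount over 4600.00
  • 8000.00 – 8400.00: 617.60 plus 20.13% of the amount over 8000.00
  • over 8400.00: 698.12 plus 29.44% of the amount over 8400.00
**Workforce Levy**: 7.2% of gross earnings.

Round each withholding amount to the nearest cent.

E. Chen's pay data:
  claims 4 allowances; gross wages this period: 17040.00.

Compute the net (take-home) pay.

12995.32

Provincial Income Tax: taxable = 17040.00 − 4×360.00 = 15600.00
  698.12 + 29.44% × (15600.00 − 8400.00) = 698.12 + 29.44% × 7200.00 = 2817.80
Workforce Levy: 7.2% × 17040.00 = 1226.88
Total withheld: 2817.80 + 1226.88 = 4044.68
Net pay: 17040.00 − 4044.68 = 12995.32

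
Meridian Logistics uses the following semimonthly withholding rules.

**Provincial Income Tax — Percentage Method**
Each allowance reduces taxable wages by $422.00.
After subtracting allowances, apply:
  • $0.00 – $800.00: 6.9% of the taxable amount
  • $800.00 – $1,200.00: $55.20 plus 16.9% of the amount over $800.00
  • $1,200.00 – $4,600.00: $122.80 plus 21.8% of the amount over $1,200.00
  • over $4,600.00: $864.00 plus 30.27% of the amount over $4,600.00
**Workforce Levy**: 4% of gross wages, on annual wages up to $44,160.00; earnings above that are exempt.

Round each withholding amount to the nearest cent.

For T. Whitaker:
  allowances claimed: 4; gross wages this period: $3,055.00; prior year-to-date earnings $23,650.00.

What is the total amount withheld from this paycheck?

$281.41

Provincial Income Tax: taxable = $3,055.00 − 4×$422.00 = $1,367.00
  $122.80 + 21.8% × ($1,367.00 − $1,200.00) = $122.80 + 21.8% × $167.00 = $159.21
Workforce Levy: 4% × $3,055.00 = $122.20
Total: $159.21 + $122.20 = $281.41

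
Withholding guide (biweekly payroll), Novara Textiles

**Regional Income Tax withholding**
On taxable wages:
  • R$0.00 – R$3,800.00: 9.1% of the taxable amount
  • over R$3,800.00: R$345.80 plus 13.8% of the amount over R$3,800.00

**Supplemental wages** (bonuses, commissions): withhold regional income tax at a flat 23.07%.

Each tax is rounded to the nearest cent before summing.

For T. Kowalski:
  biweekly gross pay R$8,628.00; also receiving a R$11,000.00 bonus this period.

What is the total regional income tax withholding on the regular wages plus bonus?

Regional Income Tax: taxable = R$8,628.00
  R$345.80 + 13.8% × (R$8,628.00 − R$3,800.00) = R$345.80 + 13.8% × R$4,828.00 = R$1,012.06
Supplemental (23.07% flat on bonus): 23.07% × R$11,000.00 = R$2,537.70
Total regional income tax: R$1,012.06 + R$2,537.70 = R$3,549.76

R$3,549.76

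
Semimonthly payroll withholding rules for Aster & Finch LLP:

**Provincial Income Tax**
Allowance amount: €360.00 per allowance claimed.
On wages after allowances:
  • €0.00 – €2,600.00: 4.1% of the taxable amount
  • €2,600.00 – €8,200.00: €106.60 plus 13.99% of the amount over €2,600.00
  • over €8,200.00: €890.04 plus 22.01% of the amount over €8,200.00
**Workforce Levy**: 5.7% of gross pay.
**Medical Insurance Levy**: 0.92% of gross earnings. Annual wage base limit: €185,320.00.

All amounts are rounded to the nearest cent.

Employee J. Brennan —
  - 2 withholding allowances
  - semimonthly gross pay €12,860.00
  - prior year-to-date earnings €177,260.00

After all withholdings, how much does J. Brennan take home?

Provincial Income Tax: taxable = €12,860.00 − 2×€360.00 = €12,140.00
  €890.04 + 22.01% × (€12,140.00 − €8,200.00) = €890.04 + 22.01% × €3,940.00 = €1,757.23
Workforce Levy: 5.7% × €12,860.00 = €733.02
Medical Insurance Levy: cap €185,320.00 − YTD €177,260.00 = €8,060.00 subject; 0.92% × €8,060.00 = €74.15
Total withheld: €1,757.23 + €733.02 + €74.15 = €2,564.40
Net pay: €12,860.00 − €2,564.40 = €10,295.60

€10,295.60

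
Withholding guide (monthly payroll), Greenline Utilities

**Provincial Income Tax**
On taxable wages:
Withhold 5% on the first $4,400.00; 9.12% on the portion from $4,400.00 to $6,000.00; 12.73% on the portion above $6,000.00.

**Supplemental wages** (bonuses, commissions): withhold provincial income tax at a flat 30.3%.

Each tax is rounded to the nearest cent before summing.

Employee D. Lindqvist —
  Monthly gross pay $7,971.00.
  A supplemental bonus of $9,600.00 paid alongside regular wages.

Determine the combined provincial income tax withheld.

Provincial Income Tax: taxable = $7,971.00
  $365.92 + 12.73% × ($7,971.00 − $6,000.00) = $365.92 + 12.73% × $1,971.00 = $616.83
Supplemental (30.3% flat on bonus): 30.3% × $9,600.00 = $2,908.80
Total provincial income tax: $616.83 + $2,908.80 = $3,525.63

$3,525.63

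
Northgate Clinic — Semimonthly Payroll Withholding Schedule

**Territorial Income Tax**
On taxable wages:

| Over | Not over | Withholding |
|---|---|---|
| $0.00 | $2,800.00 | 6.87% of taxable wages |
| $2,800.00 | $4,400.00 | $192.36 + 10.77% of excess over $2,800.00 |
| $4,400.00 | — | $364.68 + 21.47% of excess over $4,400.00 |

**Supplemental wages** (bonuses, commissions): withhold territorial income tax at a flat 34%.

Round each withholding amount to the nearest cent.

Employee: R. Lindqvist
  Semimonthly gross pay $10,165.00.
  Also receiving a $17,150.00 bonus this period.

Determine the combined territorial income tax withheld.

Territorial Income Tax: taxable = $10,165.00
  $364.68 + 21.47% × ($10,165.00 − $4,400.00) = $364.68 + 21.47% × $5,765.00 = $1,602.43
Supplemental (34% flat on bonus): 34% × $17,150.00 = $5,831.00
Total territorial income tax: $1,602.43 + $5,831.00 = $7,433.43

$7,433.43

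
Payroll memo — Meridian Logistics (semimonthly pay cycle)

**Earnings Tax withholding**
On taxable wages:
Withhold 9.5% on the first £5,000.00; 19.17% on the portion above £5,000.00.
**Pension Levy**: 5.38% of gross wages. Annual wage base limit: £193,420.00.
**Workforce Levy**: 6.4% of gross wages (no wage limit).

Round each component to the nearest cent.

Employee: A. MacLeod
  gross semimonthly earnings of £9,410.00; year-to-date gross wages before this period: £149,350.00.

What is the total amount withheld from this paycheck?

£2,428.90

Earnings Tax: taxable = £9,410.00
  £475.00 + 19.17% × (£9,410.00 − £5,000.00) = £475.00 + 19.17% × £4,410.00 = £1,320.40
Pension Levy: 5.38% × £9,410.00 = £506.26
Workforce Levy: 6.4% × £9,410.00 = £602.24
Total: £1,320.40 + £506.26 + £602.24 = £2,428.90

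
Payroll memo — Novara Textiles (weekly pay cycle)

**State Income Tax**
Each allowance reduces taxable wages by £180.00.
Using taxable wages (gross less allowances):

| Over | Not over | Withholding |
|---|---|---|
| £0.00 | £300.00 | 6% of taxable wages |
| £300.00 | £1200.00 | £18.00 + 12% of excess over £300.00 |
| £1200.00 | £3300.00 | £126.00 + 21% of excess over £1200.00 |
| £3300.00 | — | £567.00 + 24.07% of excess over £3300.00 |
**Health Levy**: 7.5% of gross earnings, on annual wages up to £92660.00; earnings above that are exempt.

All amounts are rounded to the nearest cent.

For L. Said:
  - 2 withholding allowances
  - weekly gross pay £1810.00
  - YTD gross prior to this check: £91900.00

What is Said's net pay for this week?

£1574.50

State Income Tax: taxable = £1810.00 − 2×£180.00 = £1450.00
  £126.00 + 21% × (£1450.00 − £1200.00) = £126.00 + 21% × £250.00 = £178.50
Health Levy: cap £92660.00 − YTD £91900.00 = £760.00 subject; 7.5% × £760.00 = £57.00
Total withheld: £178.50 + £57.00 = £235.50
Net pay: £1810.00 − £235.50 = £1574.50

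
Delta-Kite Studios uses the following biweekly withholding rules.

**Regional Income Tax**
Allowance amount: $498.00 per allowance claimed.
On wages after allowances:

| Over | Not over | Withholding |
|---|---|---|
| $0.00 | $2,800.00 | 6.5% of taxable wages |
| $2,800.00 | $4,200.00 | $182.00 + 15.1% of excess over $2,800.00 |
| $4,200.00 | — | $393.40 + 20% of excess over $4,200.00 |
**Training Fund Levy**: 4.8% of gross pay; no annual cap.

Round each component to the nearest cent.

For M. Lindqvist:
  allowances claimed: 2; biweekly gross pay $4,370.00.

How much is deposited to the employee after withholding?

$3,891.57

Regional Income Tax: taxable = $4,370.00 − 2×$498.00 = $3,374.00
  $182.00 + 15.1% × ($3,374.00 − $2,800.00) = $182.00 + 15.1% × $574.00 = $268.67
Training Fund Levy: 4.8% × $4,370.00 = $209.76
Total withheld: $268.67 + $209.76 = $478.43
Net pay: $4,370.00 − $478.43 = $3,891.57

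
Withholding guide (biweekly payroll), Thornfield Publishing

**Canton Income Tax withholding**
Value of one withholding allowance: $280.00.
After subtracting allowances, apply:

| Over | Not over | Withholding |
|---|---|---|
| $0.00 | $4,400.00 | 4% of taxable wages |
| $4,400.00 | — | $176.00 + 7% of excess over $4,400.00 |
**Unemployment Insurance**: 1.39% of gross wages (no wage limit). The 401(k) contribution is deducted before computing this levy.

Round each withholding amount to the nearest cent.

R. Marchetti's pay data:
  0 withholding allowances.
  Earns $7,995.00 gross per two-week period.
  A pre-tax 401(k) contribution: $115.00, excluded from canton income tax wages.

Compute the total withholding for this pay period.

$529.13

Canton Income Tax: taxable = $7,995.00 − $115.00 = $7,880.00
  $176.00 + 7% × ($7,880.00 − $4,400.00) = $176.00 + 7% × $3,480.00 = $419.60
Unemployment Insurance: 1.39% × $7,880.00 = $109.53
Total: $419.60 + $109.53 = $529.13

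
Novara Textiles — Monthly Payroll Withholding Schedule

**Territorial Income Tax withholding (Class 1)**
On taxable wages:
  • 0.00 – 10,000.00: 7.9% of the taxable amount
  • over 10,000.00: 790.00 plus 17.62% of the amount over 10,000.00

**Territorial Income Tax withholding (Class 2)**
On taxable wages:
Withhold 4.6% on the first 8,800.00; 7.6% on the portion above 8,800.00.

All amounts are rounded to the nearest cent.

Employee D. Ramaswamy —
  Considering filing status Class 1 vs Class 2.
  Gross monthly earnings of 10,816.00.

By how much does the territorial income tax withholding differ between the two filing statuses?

375.76

Territorial Income Tax (Class 1): taxable = 10,816.00
  790.00 + 17.62% × (10,816.00 − 10,000.00) = 790.00 + 17.62% × 816.00 = 933.78
Territorial Income Tax (Class 2): taxable = 10,816.00
  404.80 + 7.6% × (10,816.00 − 8,800.00) = 404.80 + 7.6% × 2,016.00 = 558.02
Difference: |933.78 − 558.02| = 375.76 (higher under Class 1)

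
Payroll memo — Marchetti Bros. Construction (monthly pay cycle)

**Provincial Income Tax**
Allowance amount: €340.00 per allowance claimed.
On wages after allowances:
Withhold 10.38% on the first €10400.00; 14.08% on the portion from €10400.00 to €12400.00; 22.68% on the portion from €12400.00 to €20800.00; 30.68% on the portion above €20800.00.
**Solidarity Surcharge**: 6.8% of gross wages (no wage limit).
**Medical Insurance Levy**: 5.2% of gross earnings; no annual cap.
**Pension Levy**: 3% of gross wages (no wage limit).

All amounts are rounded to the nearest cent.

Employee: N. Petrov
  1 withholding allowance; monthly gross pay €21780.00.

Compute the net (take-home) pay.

€15050.41

Provincial Income Tax: taxable = €21780.00 − 1×€340.00 = €21440.00
  €3266.24 + 30.68% × (€21440.00 − €20800.00) = €3266.24 + 30.68% × €640.00 = €3462.59
Solidarity Surcharge: 6.8% × €21780.00 = €1481.04
Medical Insurance Levy: 5.2% × €21780.00 = €1132.56
Pension Levy: 3% × €21780.00 = €653.40
Total withheld: €3462.59 + €1481.04 + €1132.56 + €653.40 = €6729.59
Net pay: €21780.00 − €6729.59 = €15050.41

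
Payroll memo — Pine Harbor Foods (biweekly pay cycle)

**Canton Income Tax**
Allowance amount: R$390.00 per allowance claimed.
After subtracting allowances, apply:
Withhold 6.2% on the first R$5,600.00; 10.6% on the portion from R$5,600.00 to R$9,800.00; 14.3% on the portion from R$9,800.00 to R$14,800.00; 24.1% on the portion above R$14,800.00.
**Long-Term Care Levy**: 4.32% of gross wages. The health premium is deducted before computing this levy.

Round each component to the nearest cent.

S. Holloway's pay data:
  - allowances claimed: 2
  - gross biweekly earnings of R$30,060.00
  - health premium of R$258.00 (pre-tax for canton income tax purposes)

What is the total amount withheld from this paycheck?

Canton Income Tax: taxable = R$30,060.00 − R$258.00 − 2×R$390.00 = R$29,022.00
  R$1,507.40 + 24.1% × (R$29,022.00 − R$14,800.00) = R$1,507.40 + 24.1% × R$14,222.00 = R$4,934.90
Long-Term Care Levy: 4.32% × R$29,802.00 = R$1,287.45
Total: R$4,934.90 + R$1,287.45 = R$6,222.35

R$6,222.35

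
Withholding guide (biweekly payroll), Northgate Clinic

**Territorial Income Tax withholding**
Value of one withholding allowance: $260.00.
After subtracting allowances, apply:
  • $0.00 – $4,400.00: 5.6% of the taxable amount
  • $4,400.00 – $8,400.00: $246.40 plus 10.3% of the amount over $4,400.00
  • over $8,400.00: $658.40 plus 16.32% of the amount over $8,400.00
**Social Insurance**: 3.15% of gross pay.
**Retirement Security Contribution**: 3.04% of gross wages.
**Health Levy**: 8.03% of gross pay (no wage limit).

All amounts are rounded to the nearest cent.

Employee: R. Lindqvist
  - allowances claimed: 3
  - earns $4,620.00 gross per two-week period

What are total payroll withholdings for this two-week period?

Territorial Income Tax: taxable = $4,620.00 − 3×$260.00 = $3,840.00
  5.6% × $3,840.00 = $215.04
Social Insurance: 3.15% × $4,620.00 = $145.53
Retirement Security Contribution: 3.04% × $4,620.00 = $140.45
Health Levy: 8.03% × $4,620.00 = $370.99
Total: $215.04 + $145.53 + $140.45 + $370.99 = $872.01

$872.01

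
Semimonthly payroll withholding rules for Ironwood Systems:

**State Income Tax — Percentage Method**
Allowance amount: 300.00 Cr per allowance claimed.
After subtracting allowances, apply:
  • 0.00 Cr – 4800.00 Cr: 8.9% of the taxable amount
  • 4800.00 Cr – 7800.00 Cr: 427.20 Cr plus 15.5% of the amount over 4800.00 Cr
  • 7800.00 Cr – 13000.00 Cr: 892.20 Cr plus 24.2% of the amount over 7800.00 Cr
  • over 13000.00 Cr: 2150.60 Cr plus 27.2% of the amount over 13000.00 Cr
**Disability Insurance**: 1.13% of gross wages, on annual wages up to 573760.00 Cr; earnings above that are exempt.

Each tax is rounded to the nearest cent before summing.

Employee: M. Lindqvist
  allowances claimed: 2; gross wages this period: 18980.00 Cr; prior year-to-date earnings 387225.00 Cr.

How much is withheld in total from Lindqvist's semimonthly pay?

State Income Tax: taxable = 18980.00 Cr − 2×300.00 Cr = 18380.00 Cr
  2150.60 Cr + 27.2% × (18380.00 Cr − 13000.00 Cr) = 2150.60 Cr + 27.2% × 5380.00 Cr = 3613.96 Cr
Disability Insurance: 1.13% × 18980.00 Cr = 214.47 Cr
Total: 3613.96 Cr + 214.47 Cr = 3828.43 Cr

3828.43 Cr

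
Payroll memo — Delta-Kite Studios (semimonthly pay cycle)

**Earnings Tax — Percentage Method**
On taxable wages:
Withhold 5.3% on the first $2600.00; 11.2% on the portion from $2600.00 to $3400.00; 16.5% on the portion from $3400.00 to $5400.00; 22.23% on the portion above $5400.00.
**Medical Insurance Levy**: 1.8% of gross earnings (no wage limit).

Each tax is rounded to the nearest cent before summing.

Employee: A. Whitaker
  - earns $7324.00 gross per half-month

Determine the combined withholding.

$1116.94

Earnings Tax: taxable = $7324.00
  $557.40 + 22.23% × ($7324.00 − $5400.00) = $557.40 + 22.23% × $1924.00 = $985.11
Medical Insurance Levy: 1.8% × $7324.00 = $131.83
Total: $985.11 + $131.83 = $1116.94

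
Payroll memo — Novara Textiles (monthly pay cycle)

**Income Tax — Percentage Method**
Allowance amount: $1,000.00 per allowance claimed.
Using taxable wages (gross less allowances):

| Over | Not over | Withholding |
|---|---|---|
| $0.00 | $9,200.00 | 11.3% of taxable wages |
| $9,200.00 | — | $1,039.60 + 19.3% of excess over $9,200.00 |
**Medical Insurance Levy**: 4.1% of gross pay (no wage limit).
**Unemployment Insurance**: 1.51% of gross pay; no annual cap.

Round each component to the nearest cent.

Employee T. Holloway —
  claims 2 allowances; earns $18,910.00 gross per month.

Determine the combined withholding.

Income Tax: taxable = $18,910.00 − 2×$1,000.00 = $16,910.00
  $1,039.60 + 19.3% × ($16,910.00 − $9,200.00) = $1,039.60 + 19.3% × $7,710.00 = $2,527.63
Medical Insurance Levy: 4.1% × $18,910.00 = $775.31
Unemployment Insurance: 1.51% × $18,910.00 = $285.54
Total: $2,527.63 + $775.31 + $285.54 = $3,588.48

$3,588.48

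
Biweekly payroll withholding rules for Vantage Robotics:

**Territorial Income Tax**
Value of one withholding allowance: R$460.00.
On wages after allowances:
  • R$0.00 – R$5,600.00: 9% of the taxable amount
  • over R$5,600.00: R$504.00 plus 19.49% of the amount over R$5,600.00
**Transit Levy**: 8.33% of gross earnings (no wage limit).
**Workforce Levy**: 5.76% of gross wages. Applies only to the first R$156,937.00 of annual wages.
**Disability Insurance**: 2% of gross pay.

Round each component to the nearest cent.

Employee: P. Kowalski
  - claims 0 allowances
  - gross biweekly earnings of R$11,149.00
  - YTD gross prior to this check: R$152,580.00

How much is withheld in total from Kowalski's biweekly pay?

Territorial Income Tax: taxable = R$11,149.00
  R$504.00 + 19.49% × (R$11,149.00 − R$5,600.00) = R$504.00 + 19.49% × R$5,549.00 = R$1,585.50
Transit Levy: 8.33% × R$11,149.00 = R$928.71
Workforce Levy: cap R$156,937.00 − YTD R$152,580.00 = R$4,357.00 subject; 5.76% × R$4,357.00 = R$250.96
Disability Insurance: 2% × R$11,149.00 = R$222.98
Total: R$1,585.50 + R$928.71 + R$250.96 + R$222.98 = R$2,988.15

R$2,988.15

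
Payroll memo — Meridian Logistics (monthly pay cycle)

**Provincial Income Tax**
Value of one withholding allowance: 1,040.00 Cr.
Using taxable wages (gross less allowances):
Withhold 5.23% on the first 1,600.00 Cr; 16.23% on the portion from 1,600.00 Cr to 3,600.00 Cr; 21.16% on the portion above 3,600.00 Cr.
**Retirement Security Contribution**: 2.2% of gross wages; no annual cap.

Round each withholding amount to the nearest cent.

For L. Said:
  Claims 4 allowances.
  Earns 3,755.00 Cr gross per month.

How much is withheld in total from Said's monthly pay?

82.61 Cr

Provincial Income Tax: taxable = 3,755.00 Cr − 4×1,040.00 Cr = -405.00 Cr
  Taxable ≤ 0 → 0.00 Cr
Retirement Security Contribution: 2.2% × 3,755.00 Cr = 82.61 Cr
Total: 0.00 Cr + 82.61 Cr = 82.61 Cr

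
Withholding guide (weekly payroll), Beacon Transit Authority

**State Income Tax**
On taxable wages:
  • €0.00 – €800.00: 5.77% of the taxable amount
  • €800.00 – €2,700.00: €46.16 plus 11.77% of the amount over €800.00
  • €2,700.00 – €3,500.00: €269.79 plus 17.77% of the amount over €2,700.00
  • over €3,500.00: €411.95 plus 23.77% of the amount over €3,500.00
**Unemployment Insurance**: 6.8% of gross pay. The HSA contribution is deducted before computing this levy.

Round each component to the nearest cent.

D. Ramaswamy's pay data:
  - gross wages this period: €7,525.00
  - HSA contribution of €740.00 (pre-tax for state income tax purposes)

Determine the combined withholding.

State Income Tax: taxable = €7,525.00 − €740.00 = €6,785.00
  €411.95 + 23.77% × (€6,785.00 − €3,500.00) = €411.95 + 23.77% × €3,285.00 = €1,192.79
Unemployment Insurance: 6.8% × €6,785.00 = €461.38
Total: €1,192.79 + €461.38 = €1,654.17

€1,654.17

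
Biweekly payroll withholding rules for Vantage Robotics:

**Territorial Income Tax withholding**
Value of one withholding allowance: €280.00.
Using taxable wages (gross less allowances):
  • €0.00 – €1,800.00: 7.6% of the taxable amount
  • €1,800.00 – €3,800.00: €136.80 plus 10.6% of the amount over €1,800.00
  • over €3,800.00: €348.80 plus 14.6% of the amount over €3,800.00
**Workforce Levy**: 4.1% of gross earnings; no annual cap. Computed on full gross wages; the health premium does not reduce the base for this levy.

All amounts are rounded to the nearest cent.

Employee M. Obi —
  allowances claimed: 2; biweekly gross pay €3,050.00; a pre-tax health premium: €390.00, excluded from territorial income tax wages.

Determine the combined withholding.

Territorial Income Tax: taxable = €3,050.00 − €390.00 − 2×€280.00 = €2,100.00
  €136.80 + 10.6% × (€2,100.00 − €1,800.00) = €136.80 + 10.6% × €300.00 = €168.60
Workforce Levy: 4.1% × €3,050.00 = €125.05
Total: €168.60 + €125.05 = €293.65

€293.65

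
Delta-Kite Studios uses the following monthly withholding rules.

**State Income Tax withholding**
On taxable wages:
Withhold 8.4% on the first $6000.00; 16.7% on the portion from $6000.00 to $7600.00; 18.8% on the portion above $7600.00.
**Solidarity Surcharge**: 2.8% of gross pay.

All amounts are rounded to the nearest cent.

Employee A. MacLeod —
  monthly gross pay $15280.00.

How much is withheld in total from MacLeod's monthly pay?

$2642.88

State Income Tax: taxable = $15280.00
  $771.20 + 18.8% × ($15280.00 − $7600.00) = $771.20 + 18.8% × $7680.00 = $2215.04
Solidarity Surcharge: 2.8% × $15280.00 = $427.84
Total: $2215.04 + $427.84 = $2642.88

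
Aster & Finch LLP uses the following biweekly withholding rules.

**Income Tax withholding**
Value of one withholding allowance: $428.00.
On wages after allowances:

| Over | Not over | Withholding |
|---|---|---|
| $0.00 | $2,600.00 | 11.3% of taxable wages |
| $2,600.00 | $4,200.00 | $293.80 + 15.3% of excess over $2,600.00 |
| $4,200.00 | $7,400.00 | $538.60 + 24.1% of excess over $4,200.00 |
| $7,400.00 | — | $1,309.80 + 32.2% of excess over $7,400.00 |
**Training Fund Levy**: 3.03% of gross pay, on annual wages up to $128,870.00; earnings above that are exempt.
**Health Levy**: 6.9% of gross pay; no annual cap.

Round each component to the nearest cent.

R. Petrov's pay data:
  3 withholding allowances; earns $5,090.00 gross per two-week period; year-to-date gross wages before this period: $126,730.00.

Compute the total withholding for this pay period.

$894.37

Income Tax: taxable = $5,090.00 − 3×$428.00 = $3,806.00
  $293.80 + 15.3% × ($3,806.00 − $2,600.00) = $293.80 + 15.3% × $1,206.00 = $478.32
Training Fund Levy: cap $128,870.00 − YTD $126,730.00 = $2,140.00 subject; 3.03% × $2,140.00 = $64.84
Health Levy: 6.9% × $5,090.00 = $351.21
Total: $478.32 + $64.84 + $351.21 = $894.37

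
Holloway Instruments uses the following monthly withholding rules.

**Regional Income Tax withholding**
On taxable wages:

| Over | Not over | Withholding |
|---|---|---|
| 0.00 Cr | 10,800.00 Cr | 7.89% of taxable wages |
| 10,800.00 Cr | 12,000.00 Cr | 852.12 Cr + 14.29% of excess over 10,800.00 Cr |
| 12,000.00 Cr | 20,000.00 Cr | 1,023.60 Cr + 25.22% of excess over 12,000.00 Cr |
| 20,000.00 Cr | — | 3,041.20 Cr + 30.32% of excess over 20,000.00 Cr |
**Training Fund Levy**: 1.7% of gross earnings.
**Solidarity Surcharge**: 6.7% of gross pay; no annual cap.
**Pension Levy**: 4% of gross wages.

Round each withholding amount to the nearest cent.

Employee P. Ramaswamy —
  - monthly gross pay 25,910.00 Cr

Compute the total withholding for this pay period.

Regional Income Tax: taxable = 25,910.00 Cr
  3,041.20 Cr + 30.32% × (25,910.00 Cr − 20,000.00 Cr) = 3,041.20 Cr + 30.32% × 5,910.00 Cr = 4,833.11 Cr
Training Fund Levy: 1.7% × 25,910.00 Cr = 440.47 Cr
Solidarity Surcharge: 6.7% × 25,910.00 Cr = 1,735.97 Cr
Pension Levy: 4% × 25,910.00 Cr = 1,036.40 Cr
Total: 4,833.11 Cr + 440.47 Cr + 1,735.97 Cr + 1,036.40 Cr = 8,045.95 Cr

8,045.95 Cr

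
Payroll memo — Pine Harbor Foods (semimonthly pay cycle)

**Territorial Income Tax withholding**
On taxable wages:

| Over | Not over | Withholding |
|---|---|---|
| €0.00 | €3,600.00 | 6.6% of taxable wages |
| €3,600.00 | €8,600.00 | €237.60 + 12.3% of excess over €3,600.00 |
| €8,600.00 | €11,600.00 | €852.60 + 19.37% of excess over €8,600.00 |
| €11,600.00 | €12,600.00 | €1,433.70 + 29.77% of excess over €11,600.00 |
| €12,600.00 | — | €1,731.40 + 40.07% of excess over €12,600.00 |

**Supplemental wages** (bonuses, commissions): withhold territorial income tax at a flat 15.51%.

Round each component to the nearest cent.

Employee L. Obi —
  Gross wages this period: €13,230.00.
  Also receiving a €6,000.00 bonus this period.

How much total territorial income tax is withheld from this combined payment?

€2,914.44

Territorial Income Tax: taxable = €13,230.00
  €1,731.40 + 40.07% × (€13,230.00 − €12,600.00) = €1,731.40 + 40.07% × €630.00 = €1,983.84
Supplemental (15.51% flat on bonus): 15.51% × €6,000.00 = €930.60
Total territorial income tax: €1,983.84 + €930.60 = €2,914.44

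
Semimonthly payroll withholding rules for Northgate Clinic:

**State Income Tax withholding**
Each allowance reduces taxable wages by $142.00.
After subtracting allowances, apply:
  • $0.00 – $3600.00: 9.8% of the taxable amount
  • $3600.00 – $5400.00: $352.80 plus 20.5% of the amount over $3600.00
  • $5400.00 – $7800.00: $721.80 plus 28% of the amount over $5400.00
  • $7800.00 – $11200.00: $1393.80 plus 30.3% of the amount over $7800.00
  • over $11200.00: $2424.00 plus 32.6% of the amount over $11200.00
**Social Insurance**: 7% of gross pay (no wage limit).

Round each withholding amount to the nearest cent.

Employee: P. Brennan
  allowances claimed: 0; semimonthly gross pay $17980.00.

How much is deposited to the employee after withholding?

State Income Tax: taxable = $17980.00
  $2424.00 + 32.6% × ($17980.00 − $11200.00) = $2424.00 + 32.6% × $6780.00 = $4634.28
Social Insurance: 7% × $17980.00 = $1258.60
Total withheld: $4634.28 + $1258.60 = $5892.88
Net pay: $17980.00 − $5892.88 = $12087.12

$12087.12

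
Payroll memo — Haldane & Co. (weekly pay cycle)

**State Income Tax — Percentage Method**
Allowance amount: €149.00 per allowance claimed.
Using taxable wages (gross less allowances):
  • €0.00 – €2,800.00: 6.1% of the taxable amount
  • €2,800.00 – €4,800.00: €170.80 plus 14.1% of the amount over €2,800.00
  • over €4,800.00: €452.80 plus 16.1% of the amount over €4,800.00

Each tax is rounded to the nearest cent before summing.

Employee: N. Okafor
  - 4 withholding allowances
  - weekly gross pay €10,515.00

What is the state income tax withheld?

€1,276.96

State Income Tax: taxable = €10,515.00 − 4×€149.00 = €9,919.00
  €452.80 + 16.1% × (€9,919.00 − €4,800.00) = €452.80 + 16.1% × €5,119.00 = €1,276.96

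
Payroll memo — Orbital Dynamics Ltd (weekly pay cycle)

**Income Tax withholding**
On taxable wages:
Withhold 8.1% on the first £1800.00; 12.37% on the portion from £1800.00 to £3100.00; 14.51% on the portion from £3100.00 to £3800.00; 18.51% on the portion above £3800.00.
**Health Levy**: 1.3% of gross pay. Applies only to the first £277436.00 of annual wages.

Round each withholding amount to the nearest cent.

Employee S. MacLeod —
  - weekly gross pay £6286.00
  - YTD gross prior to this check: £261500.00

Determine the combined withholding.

Income Tax: taxable = £6286.00
  £408.18 + 18.51% × (£6286.00 − £3800.00) = £408.18 + 18.51% × £2486.00 = £868.34
Health Levy: 1.3% × £6286.00 = £81.72
Total: £868.34 + £81.72 = £950.06

£950.06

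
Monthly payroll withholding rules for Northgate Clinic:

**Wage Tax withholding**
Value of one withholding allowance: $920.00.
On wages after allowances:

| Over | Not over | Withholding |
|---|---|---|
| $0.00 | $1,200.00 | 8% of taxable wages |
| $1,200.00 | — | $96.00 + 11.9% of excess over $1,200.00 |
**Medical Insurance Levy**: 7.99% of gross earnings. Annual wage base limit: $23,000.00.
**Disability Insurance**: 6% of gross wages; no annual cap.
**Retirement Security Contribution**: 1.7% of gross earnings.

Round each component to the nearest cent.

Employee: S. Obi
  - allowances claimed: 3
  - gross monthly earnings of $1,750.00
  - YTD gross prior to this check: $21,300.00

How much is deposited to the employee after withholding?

Wage Tax: taxable = $1,750.00 − 3×$920.00 = $-1,010.00
  Taxable ≤ 0 → $0.00
Medical Insurance Levy: cap $23,000.00 − YTD $21,300.00 = $1,700.00 subject; 7.99% × $1,700.00 = $135.83
Disability Insurance: 6% × $1,750.00 = $105.00
Retirement Security Contribution: 1.7% × $1,750.00 = $29.75
Total withheld: $0.00 + $135.83 + $105.00 + $29.75 = $270.58
Net pay: $1,750.00 − $270.58 = $1,479.42

$1,479.42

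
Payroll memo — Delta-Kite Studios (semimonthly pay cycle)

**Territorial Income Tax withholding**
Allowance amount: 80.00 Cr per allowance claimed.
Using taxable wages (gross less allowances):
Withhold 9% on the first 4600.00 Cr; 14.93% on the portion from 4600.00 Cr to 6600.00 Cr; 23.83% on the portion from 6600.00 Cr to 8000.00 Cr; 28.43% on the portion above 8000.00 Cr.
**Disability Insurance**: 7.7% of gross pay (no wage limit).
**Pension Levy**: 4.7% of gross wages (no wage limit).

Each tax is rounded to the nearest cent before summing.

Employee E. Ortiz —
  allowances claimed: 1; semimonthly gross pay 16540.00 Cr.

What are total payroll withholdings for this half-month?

5502.36 Cr

Territorial Income Tax: taxable = 16540.00 Cr − 1×80.00 Cr = 16460.00 Cr
  1046.22 Cr + 28.43% × (16460.00 Cr − 8000.00 Cr) = 1046.22 Cr + 28.43% × 8460.00 Cr = 3451.40 Cr
Disability Insurance: 7.7% × 16540.00 Cr = 1273.58 Cr
Pension Levy: 4.7% × 16540.00 Cr = 777.38 Cr
Total: 3451.40 Cr + 1273.58 Cr + 777.38 Cr = 5502.36 Cr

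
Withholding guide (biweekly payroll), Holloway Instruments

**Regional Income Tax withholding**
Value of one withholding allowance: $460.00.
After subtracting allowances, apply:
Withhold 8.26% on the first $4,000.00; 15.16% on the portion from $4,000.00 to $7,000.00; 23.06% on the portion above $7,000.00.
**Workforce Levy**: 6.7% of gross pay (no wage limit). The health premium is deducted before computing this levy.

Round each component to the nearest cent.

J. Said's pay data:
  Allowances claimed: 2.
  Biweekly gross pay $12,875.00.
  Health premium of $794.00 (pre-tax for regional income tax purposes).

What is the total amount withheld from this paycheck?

Regional Income Tax: taxable = $12,875.00 − $794.00 − 2×$460.00 = $11,161.00
  $785.20 + 23.06% × ($11,161.00 − $7,000.00) = $785.20 + 23.06% × $4,161.00 = $1,744.73
Workforce Levy: 6.7% × $12,081.00 = $809.43
Total: $1,744.73 + $809.43 = $2,554.16

$2,554.16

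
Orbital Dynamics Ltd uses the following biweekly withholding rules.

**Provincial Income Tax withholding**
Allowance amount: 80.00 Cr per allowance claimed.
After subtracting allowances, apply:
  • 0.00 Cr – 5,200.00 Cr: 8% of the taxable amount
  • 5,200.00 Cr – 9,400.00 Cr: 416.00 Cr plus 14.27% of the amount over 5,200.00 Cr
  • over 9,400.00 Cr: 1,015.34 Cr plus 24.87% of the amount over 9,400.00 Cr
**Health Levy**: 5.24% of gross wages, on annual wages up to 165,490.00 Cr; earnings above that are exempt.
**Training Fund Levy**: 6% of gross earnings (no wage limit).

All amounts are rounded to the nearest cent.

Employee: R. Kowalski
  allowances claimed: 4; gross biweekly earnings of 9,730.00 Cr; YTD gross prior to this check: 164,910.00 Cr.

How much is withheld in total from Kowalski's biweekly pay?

1,632.02 Cr

Provincial Income Tax: taxable = 9,730.00 Cr − 4×80.00 Cr = 9,410.00 Cr
  1,015.34 Cr + 24.87% × (9,410.00 Cr − 9,400.00 Cr) = 1,015.34 Cr + 24.87% × 10.00 Cr = 1,017.83 Cr
Health Levy: cap 165,490.00 Cr − YTD 164,910.00 Cr = 580.00 Cr subject; 5.24% × 580.00 Cr = 30.39 Cr
Training Fund Levy: 6% × 9,730.00 Cr = 583.80 Cr
Total: 1,017.83 Cr + 30.39 Cr + 583.80 Cr = 1,632.02 Cr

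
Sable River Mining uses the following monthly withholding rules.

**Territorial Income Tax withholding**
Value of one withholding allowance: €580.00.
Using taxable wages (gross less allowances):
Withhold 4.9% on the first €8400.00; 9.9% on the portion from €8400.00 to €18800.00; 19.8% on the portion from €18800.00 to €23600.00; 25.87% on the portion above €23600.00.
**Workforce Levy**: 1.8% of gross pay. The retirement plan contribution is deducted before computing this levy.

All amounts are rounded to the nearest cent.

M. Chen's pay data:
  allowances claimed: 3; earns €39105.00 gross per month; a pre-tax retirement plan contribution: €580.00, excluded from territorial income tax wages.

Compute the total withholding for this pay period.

€6496.01

Territorial Income Tax: taxable = €39105.00 − €580.00 − 3×€580.00 = €36785.00
  €2391.60 + 25.87% × (€36785.00 − €23600.00) = €2391.60 + 25.87% × €13185.00 = €5802.56
Workforce Levy: 1.8% × €38525.00 = €693.45
Total: €5802.56 + €693.45 = €6496.01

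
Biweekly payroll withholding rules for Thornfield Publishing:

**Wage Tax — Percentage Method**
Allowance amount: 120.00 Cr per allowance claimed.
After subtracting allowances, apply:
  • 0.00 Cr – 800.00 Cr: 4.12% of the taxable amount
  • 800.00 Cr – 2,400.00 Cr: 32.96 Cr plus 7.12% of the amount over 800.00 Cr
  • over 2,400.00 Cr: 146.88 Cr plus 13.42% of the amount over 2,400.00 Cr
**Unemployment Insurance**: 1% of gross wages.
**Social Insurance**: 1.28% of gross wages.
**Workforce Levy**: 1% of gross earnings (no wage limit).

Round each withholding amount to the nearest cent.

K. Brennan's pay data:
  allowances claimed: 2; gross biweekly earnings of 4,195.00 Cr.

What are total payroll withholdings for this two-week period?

493.16 Cr

Wage Tax: taxable = 4,195.00 Cr − 2×120.00 Cr = 3,955.00 Cr
  146.88 Cr + 13.42% × (3,955.00 Cr − 2,400.00 Cr) = 146.88 Cr + 13.42% × 1,555.00 Cr = 355.56 Cr
Unemployment Insurance: 1% × 4,195.00 Cr = 41.95 Cr
Social Insurance: 1.28% × 4,195.00 Cr = 53.70 Cr
Workforce Levy: 1% × 4,195.00 Cr = 41.95 Cr
Total: 355.56 Cr + 41.95 Cr + 53.70 Cr + 41.95 Cr = 493.16 Cr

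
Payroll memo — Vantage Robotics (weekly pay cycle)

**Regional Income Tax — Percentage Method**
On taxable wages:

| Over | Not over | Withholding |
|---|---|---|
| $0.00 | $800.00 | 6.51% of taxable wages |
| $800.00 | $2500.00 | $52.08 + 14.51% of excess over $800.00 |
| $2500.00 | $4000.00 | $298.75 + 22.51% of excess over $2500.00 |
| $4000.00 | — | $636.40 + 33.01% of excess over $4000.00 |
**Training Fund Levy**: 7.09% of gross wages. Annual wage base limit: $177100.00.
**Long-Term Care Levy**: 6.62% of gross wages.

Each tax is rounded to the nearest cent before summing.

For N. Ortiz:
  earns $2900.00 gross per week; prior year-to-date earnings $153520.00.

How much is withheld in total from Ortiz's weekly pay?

$786.38

Regional Income Tax: taxable = $2900.00
  $298.75 + 22.51% × ($2900.00 − $2500.00) = $298.75 + 22.51% × $400.00 = $388.79
Training Fund Levy: 7.09% × $2900.00 = $205.61
Long-Term Care Levy: 6.62% × $2900.00 = $191.98
Total: $388.79 + $205.61 + $191.98 = $786.38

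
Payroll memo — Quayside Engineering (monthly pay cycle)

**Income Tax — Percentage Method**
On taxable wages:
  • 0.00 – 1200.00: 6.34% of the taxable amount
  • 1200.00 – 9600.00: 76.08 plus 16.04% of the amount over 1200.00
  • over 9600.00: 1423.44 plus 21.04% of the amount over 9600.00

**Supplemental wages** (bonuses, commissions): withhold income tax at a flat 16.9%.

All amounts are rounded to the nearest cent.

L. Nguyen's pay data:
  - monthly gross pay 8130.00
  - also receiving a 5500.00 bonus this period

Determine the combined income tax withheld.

2117.15

Income Tax: taxable = 8130.00
  76.08 + 16.04% × (8130.00 − 1200.00) = 76.08 + 16.04% × 6930.00 = 1187.65
Supplemental (16.9% flat on bonus): 16.9% × 5500.00 = 929.50
Total income tax: 1187.65 + 929.50 = 2117.15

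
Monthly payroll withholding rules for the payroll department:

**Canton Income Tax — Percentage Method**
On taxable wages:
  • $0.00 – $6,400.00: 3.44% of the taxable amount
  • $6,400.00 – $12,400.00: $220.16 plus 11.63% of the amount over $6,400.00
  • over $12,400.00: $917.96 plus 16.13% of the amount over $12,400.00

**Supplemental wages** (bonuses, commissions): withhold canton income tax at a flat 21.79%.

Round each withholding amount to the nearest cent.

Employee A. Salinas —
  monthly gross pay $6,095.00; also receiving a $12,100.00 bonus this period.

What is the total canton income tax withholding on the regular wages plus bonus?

Canton Income Tax: taxable = $6,095.00
  3.44% × $6,095.00 = $209.67
Supplemental (21.79% flat on bonus): 21.79% × $12,100.00 = $2,636.59
Total canton income tax: $209.67 + $2,636.59 = $2,846.26

$2,846.26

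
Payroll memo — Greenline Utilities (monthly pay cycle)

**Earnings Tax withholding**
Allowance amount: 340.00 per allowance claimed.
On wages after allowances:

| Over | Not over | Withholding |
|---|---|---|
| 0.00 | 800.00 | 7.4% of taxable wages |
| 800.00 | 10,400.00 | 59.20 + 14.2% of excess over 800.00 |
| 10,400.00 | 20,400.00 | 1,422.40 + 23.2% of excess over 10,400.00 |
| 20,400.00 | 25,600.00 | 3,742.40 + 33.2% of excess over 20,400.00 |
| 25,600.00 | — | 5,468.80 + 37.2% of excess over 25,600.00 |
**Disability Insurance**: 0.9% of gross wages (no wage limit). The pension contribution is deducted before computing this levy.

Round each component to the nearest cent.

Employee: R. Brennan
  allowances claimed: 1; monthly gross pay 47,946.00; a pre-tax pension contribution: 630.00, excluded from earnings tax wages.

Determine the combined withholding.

13,846.51

Earnings Tax: taxable = 47,946.00 − 630.00 − 1×340.00 = 46,976.00
  5,468.80 + 37.2% × (46,976.00 − 25,600.00) = 5,468.80 + 37.2% × 21,376.00 = 13,420.67
Disability Insurance: 0.9% × 47,316.00 = 425.84
Total: 13,420.67 + 425.84 = 13,846.51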